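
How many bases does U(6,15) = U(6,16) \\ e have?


Deleting e from U(6,16) gives U(6,15) since n > r.
Bases of U(6,15) = C(15,6) = 5005.

5005


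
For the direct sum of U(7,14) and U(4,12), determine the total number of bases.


Bases of a direct sum M1 + M2: |B| = |B(M1)| * |B(M2)|.
|B(U(7,14))| = C(14,7) = 3432.
|B(U(4,12))| = C(12,4) = 495.
Total bases = 3432 * 495 = 1698840.

1698840


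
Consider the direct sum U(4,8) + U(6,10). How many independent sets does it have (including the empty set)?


For a direct sum, |I(M1+M2)| = |I(M1)| * |I(M2)|.
|I(U(4,8))| = sum C(8,k) for k=0..4 = 163.
|I(U(6,10))| = sum C(10,k) for k=0..6 = 848.
Total = 163 * 848 = 138224.

138224


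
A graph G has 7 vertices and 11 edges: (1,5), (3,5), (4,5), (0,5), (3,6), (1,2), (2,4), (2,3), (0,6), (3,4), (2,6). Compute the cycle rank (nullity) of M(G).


Cycle rank (nullity) = |E| - r(M) = |E| - (|V| - c).
|E| = 11, |V| = 7, c = 1.
Nullity = 11 - (7 - 1) = 11 - 6 = 5.

5


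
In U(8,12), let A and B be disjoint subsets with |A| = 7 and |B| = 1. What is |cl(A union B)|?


|A union B| = 7 + 1 = 8 (disjoint).
In U(8,12), cl(S) = S if |S| < 8, else cl(S) = E.
Since 8 >= 8, cl(A union B) = E.
|cl(A union B)| = 12.

12


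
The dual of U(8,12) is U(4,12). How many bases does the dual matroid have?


The dual of U(r,n) is U(n-r, n) = U(4,12).
Bases of U(4,12) are all (4)-element subsets.
|B(M*)| = C(12,4) = (12 * 11 * 10 * 9) / (1 * 2 * 3 * 4) = 495.

495


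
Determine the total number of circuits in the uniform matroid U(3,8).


In U(3,8), circuits are the (4)-element subsets.
Any set of 4 elements is dependent, and removing any one element gives
an independent set of size 3, so it is a minimal dependent set.
Number of circuits = C(8,4) = 8! / (4! * 4!) = 70.

70


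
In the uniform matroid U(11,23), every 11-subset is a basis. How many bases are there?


Bases of U(11,23) are all 11-element subsets of the 23-element ground set.
Number of bases = C(23,11).
C(23,11) = 1352078.

1352078


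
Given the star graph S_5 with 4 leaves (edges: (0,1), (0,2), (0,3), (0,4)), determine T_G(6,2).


A star on 5 vertices is a tree with 4 edges.
T(x,y) = x^(4) for any tree.
T(6,2) = 6^4 = 1296.

1296


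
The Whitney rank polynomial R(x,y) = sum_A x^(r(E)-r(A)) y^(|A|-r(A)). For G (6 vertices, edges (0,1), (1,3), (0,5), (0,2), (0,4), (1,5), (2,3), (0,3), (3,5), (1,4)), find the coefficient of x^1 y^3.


R(x,y) = sum over A in 2^E of x^(r(E)-r(A)) * y^(|A|-r(A)).
G has 6 vertices, 10 edges. r(E) = 5.
Enumerate all 2^10 = 1024 subsets.
Count subsets with r(E)-r(A)=1 and |A|-r(A)=3: 17.

17


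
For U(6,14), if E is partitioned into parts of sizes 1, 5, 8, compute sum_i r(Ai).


r(Ai) = min(|Ai|, 6) for each part.
Sum = min(1,6) + min(5,6) + min(8,6)
    = 1 + 5 + 6
    = 12.

12


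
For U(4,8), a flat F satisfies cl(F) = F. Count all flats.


Flats of U(4,8): every subset of size < 4 is a flat, plus E itself.
Count = C(8,0) + C(8,1) + C(8,2) + C(8,3) + 1
     = 1 + 8 + 28 + 56 + 1
     = 94.

94


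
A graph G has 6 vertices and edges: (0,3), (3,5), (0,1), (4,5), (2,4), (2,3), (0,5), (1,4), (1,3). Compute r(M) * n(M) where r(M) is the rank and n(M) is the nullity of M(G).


r(M) = |V| - c = 6 - 1 = 5.
nullity = |E| - r(M) = 9 - 5 = 4.
Product = 5 * 4 = 20.

20


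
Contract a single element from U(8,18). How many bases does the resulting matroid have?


Contracting e from U(8,18) gives U(7,17).
Bases of U(7,17) = (17 choose 7) = 19448.

19448


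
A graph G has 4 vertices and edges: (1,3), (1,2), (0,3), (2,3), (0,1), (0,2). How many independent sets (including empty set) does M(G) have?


An independent set in a graphic matroid is an acyclic edge subset.
G has 4 vertices and 6 edges.
Enumerate all 2^6 = 64 subsets, checking for acyclicity.
Total independent sets = 38.

38


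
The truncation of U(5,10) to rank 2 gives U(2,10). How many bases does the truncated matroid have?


Truncating U(5,10) to rank 2 gives U(2,10).
Bases of U(2,10) are all 2-element subsets of 10 elements.
Number of bases = C(10,2) = 10! / (2! * 8!) = 45.

45


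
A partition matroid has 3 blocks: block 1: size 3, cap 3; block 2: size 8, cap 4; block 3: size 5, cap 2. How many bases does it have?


A basis picks exactly ci elements from block i.
Number of bases = product of C(|Si|, ci).
= C(3,3) * C(8,4) * C(5,2)
= 1 * 70 * 10
= 700.

700


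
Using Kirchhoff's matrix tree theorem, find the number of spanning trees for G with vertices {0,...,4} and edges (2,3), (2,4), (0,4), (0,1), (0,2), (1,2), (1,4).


By Kirchhoff's matrix tree theorem, the number of spanning trees equals
the determinant of any cofactor of the Laplacian matrix L.
G has 5 vertices and 7 edges.
Computing the (4 x 4) cofactor determinant gives 16.

16


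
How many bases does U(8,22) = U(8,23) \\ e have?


Deleting e from U(8,23) gives U(8,22) since n > r.
Bases of U(8,22) = (22 choose 8) = 319770.

319770


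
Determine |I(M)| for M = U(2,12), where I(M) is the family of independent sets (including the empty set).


Independent sets of U(2,12) are all subsets of size <= 2.
Count = (12 choose 0) + (12 choose 1) + (12 choose 2)
     = 1 + 12 + 66
     = 79.

79


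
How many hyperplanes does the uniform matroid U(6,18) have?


Hyperplanes of U(6,18) are flats of rank 5.
In a uniform matroid, these are exactly the (5)-element subsets.
Count = C(18,5) = 8568.

8568


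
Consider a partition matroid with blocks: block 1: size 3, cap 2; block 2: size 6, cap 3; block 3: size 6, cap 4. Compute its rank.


Rank of a partition matroid = sum of min(|Si|, ci) for each block.
= min(3,2) + min(6,3) + min(6,4)
= 2 + 3 + 4
= 9.

9


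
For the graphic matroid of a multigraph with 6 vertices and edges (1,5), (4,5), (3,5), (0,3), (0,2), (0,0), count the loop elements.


In a graphic matroid, a loop is a self-loop edge (u,u) with rank 0.
Examining all 6 edges for self-loops...
Self-loops found: (0,0)
Number of loops = 1.

1


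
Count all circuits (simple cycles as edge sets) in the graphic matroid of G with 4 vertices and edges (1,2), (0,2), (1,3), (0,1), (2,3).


A circuit in a graphic matroid = edge set of a simple cycle.
G has 4 vertices and 5 edges.
Enumerating all minimal edge subsets forming cycles...
Total circuits found: 3.

3


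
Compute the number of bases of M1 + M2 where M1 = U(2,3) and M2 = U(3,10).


Bases of a direct sum M1 + M2: |B| = |B(M1)| * |B(M2)|.
|B(U(2,3))| = C(3,2) = 3.
|B(U(3,10))| = C(10,3) = 120.
Total bases = 3 * 120 = 360.

360


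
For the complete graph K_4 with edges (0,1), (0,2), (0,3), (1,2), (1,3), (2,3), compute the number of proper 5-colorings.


P(K_4, k) = k(k-1)(k-2)...(k-3).
P(5) = (5) * (4) * (3) * (2) = 120.

120


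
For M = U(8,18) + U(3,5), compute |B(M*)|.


(M1+M2)* = M1* + M2*.
M1* = U(10,18), bases: C(18,10) = 43758.
M2* = U(2,5), bases: C(5,2) = 10.
|B(M*)| = 43758 * 10 = 437580.

437580


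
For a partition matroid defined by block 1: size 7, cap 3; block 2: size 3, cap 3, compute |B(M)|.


A basis picks exactly ci elements from block i.
Number of bases = product of C(|Si|, ci).
= C(7,3) * C(3,3)
= 35 * 1
= 35.

35


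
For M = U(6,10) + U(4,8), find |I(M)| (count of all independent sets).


For a direct sum, |I(M1+M2)| = |I(M1)| * |I(M2)|.
|I(U(6,10))| = sum C(10,k) for k=0..6 = 848.
|I(U(4,8))| = sum C(8,k) for k=0..4 = 163.
Total = 848 * 163 = 138224.

138224


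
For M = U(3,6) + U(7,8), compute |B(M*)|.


(M1+M2)* = M1* + M2*.
M1* = U(3,6), bases: C(6,3) = 20.
M2* = U(1,8), bases: C(8,1) = 8.
|B(M*)| = 20 * 8 = 160.

160


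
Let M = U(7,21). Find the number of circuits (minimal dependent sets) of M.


In U(7,21), circuits are the (8)-element subsets.
Any set of 8 elements is dependent, and removing any one element gives
an independent set of size 7, so it is a minimal dependent set.
Number of circuits = (21 choose 8) = 203490.

203490


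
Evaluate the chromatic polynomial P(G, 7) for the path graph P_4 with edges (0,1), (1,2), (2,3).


P(P_4, k) = k * (k-1)^(3).
P(7) = 7 * 6^3 = 7 * 216 = 1512.

1512


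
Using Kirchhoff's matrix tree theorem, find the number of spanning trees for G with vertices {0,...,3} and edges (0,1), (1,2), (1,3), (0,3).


By Kirchhoff's matrix tree theorem, the number of spanning trees equals
the determinant of any cofactor of the Laplacian matrix L.
G has 4 vertices and 4 edges.
Computing the (3 x 3) cofactor determinant gives 3.

3


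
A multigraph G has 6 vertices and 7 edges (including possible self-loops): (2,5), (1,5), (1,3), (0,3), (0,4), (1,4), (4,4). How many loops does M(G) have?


In a graphic matroid, a loop is a self-loop edge (u,u) with rank 0.
Examining all 7 edges for self-loops...
Self-loops found: (4,4)
Number of loops = 1.

1


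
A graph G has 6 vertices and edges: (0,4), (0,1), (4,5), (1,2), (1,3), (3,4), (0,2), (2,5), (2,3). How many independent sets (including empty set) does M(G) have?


An independent set in a graphic matroid is an acyclic edge subset.
G has 6 vertices and 9 edges.
Enumerate all 2^9 = 512 subsets, checking for acyclicity.
Total independent sets = 306.

306


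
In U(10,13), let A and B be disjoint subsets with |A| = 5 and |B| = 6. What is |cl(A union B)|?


|A union B| = 5 + 6 = 11 (disjoint).
In U(10,13), cl(S) = S if |S| < 10, else cl(S) = E.
Since 11 >= 10, cl(A union B) = E.
|cl(A union B)| = 13.

13


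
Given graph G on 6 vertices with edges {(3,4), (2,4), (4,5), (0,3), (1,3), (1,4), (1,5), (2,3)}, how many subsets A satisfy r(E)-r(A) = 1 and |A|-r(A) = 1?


R(x,y) = sum over A in 2^E of x^(r(E)-r(A)) * y^(|A|-r(A)).
G has 6 vertices, 8 edges. r(E) = 5.
Enumerate all 2^8 = 256 subsets.
Count subsets with r(E)-r(A)=1 and |A|-r(A)=1: 33.

33


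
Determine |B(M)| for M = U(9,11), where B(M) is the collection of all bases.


Bases of U(9,11) are all 9-element subsets of the 11-element ground set.
Number of bases = C(11,9).
(11 choose 9) = 55.

55


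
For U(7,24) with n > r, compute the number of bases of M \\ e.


Deleting e from U(7,24) gives U(7,23) since n > r.
Bases of U(7,23) = (23 choose 7) = 245157.

245157


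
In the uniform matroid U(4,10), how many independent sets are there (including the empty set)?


Independent sets of U(4,10) are all subsets of size <= 4.
Count = (10 choose 0) + (10 choose 1) + (10 choose 2) + (10 choose 3) + (10 choose 4)
     = 1 + 10 + 45 + 120 + 210
     = 386.

386


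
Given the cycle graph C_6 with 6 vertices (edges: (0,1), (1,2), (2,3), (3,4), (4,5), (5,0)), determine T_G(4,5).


T(C_6; x,y) = x + x^2 + ... + x^(5) + y.
T(4,5) = 4^1 + 4^2 + 4^3 + 4^4 + 4^5 + 5
= 4 + 16 + 64 + 256 + 1024 + 5
= 1369.

1369


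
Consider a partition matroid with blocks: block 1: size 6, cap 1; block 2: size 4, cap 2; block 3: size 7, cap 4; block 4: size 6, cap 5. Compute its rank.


Rank of a partition matroid = sum of min(|Si|, ci) for each block.
= min(6,1) + min(4,2) + min(7,4) + min(6,5)
= 1 + 2 + 4 + 5
= 12.

12


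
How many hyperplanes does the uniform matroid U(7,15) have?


Hyperplanes of U(7,15) are flats of rank 6.
In a uniform matroid, these are exactly the (6)-element subsets.
Count = C(15,6) = 5005.

5005


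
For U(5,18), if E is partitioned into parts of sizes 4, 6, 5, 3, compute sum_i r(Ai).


r(Ai) = min(|Ai|, 5) for each part.
Sum = min(4,5) + min(6,5) + min(5,5) + min(3,5)
    = 4 + 5 + 5 + 3
    = 17.

17


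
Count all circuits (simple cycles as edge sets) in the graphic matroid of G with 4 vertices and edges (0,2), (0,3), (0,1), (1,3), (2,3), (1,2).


A circuit in a graphic matroid = edge set of a simple cycle.
G has 4 vertices and 6 edges.
Enumerating all minimal edge subsets forming cycles...
Total circuits found: 7.

7


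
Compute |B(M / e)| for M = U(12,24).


Contracting e from U(12,24) gives U(11,23).
Bases of U(11,23) = C(23,11) = 1352078.

1352078


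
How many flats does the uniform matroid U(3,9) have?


Flats of U(3,9): every subset of size < 3 is a flat, plus E itself.
Count = C(9,0) + C(9,1) + C(9,2) + 1
     = 1 + 9 + 36 + 1
     = 47.

47


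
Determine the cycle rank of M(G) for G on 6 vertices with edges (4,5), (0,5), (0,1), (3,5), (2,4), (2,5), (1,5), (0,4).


Cycle rank (nullity) = |E| - r(M) = |E| - (|V| - c).
|E| = 8, |V| = 6, c = 1.
Nullity = 8 - (6 - 1) = 8 - 5 = 3.

3


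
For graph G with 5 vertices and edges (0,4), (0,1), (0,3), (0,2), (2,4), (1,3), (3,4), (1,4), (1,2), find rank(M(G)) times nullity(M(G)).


r(M) = |V| - c = 5 - 1 = 4.
nullity = |E| - r(M) = 9 - 4 = 5.
Product = 4 * 5 = 20.

20


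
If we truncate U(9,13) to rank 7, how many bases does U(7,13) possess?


Truncating U(9,13) to rank 7 gives U(7,13).
Bases of U(7,13) are all 7-element subsets of 13 elements.
Number of bases = (13 choose 7) = 1716.

1716


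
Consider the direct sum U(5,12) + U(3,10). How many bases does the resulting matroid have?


Bases of a direct sum M1 + M2: |B| = |B(M1)| * |B(M2)|.
|B(U(5,12))| = C(12,5) = 792.
|B(U(3,10))| = C(10,3) = 120.
Total bases = 792 * 120 = 95040.

95040


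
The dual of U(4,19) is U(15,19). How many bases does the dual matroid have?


The dual of U(r,n) is U(n-r, n) = U(15,19).
Bases of U(15,19) are all (15)-element subsets.
|B(M*)| = C(19,15) = 19! / (15! * 4!) = 3876.

3876


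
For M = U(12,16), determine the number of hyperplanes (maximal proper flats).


Hyperplanes of U(12,16) are flats of rank 11.
In a uniform matroid, these are exactly the (11)-element subsets.
Count = (16 choose 11) = 4368.

4368


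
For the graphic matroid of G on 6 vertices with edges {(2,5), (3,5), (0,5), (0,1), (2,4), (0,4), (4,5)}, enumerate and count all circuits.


A circuit in a graphic matroid = edge set of a simple cycle.
G has 6 vertices and 7 edges.
Enumerating all minimal edge subsets forming cycles...
Total circuits found: 3.

3


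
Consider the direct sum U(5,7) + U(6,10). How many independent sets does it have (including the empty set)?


For a direct sum, |I(M1+M2)| = |I(M1)| * |I(M2)|.
|I(U(5,7))| = sum C(7,k) for k=0..5 = 120.
|I(U(6,10))| = sum C(10,k) for k=0..6 = 848.
Total = 120 * 848 = 101760.

101760


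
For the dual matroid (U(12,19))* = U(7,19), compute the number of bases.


The dual of U(r,n) is U(n-r, n) = U(7,19).
Bases of U(7,19) are all (7)-element subsets.
|B(M*)| = (19 choose 7) = 50388.

50388


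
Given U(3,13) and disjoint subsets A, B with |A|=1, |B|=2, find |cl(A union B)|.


|A union B| = 1 + 2 = 3 (disjoint).
In U(3,13), cl(S) = S if |S| < 3, else cl(S) = E.
Since 3 >= 3, cl(A union B) = E.
|cl(A union B)| = 13.

13


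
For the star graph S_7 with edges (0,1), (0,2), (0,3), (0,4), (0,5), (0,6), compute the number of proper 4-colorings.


P(tree, k) = k * (k-1)^(6) for any tree on 7 vertices.
P(4) = 4 * 3^6 = 4 * 729 = 2916.

2916


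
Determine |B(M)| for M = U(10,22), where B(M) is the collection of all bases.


Bases of U(10,22) are all 10-element subsets of the 22-element ground set.
Number of bases = C(22,10).
C(22,10) = 22! / (10! * 12!) = 646646.

646646


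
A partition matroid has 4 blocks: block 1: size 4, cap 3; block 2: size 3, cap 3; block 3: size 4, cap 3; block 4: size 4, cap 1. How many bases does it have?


A basis picks exactly ci elements from block i.
Number of bases = product of C(|Si|, ci).
= C(4,3) * C(3,3) * C(4,3) * C(4,1)
= 4 * 1 * 4 * 4
= 64.

64


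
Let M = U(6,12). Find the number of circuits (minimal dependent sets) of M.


In U(6,12), circuits are the (7)-element subsets.
Any set of 7 elements is dependent, and removing any one element gives
an independent set of size 6, so it is a minimal dependent set.
Number of circuits = (12 choose 7) = 792.

792


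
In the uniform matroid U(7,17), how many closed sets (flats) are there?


Flats of U(7,17): every subset of size < 7 is a flat, plus E itself.
Count = (17 choose 0) + (17 choose 1) + (17 choose 2) + (17 choose 3) + (17 choose 4) + (17 choose 5) + (17 choose 6) + 1
     = 1 + 17 + 136 + 680 + 2380 + 6188 + 12376 + 1
     = 21779.

21779


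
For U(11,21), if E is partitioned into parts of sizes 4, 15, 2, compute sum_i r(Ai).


r(Ai) = min(|Ai|, 11) for each part.
Sum = min(4,11) + min(15,11) + min(2,11)
    = 4 + 11 + 2
    = 17.

17


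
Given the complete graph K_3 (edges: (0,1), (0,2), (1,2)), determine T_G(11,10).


T(K_3; x,y) = x^2 + x + y.
T(11,10) = 121 + 11 + 10 = 142.

142


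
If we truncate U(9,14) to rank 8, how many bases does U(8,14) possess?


Truncating U(9,14) to rank 8 gives U(8,14).
Bases of U(8,14) are all 8-element subsets of 14 elements.
Number of bases = (14 choose 8) = 3003.

3003


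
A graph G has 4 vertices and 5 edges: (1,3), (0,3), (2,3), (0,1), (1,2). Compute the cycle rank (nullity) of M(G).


Cycle rank (nullity) = |E| - r(M) = |E| - (|V| - c).
|E| = 5, |V| = 4, c = 1.
Nullity = 5 - (4 - 1) = 5 - 3 = 2.

2


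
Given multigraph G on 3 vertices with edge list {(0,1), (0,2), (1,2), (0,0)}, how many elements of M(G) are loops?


In a graphic matroid, a loop is a self-loop edge (u,u) with rank 0.
Examining all 4 edges for self-loops...
Self-loops found: (0,0)
Number of loops = 1.

1


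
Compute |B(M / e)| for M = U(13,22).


Contracting e from U(13,22) gives U(12,21).
Bases of U(12,21) = (21 choose 12) = 293930.

293930


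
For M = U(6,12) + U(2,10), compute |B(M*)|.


(M1+M2)* = M1* + M2*.
M1* = U(6,12), bases: C(12,6) = 924.
M2* = U(8,10), bases: C(10,8) = 45.
|B(M*)| = 924 * 45 = 41580.

41580


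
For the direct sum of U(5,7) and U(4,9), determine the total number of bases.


Bases of a direct sum M1 + M2: |B| = |B(M1)| * |B(M2)|.
|B(U(5,7))| = C(7,5) = 21.
|B(U(4,9))| = C(9,4) = 126.
Total bases = 21 * 126 = 2646.

2646


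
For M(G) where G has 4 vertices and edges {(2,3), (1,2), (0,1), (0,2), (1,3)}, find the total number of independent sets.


An independent set in a graphic matroid is an acyclic edge subset.
G has 4 vertices and 5 edges.
Enumerate all 2^5 = 32 subsets, checking for acyclicity.
Total independent sets = 24.

24


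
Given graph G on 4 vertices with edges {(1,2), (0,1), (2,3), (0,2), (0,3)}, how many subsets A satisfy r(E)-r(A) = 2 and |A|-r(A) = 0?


R(x,y) = sum over A in 2^E of x^(r(E)-r(A)) * y^(|A|-r(A)).
G has 4 vertices, 5 edges. r(E) = 3.
Enumerate all 2^5 = 32 subsets.
Count subsets with r(E)-r(A)=2 and |A|-r(A)=0: 5.

5


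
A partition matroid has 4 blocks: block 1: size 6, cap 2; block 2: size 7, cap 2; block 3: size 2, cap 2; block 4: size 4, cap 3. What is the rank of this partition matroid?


Rank of a partition matroid = sum of min(|Si|, ci) for each block.
= min(6,2) + min(7,2) + min(2,2) + min(4,3)
= 2 + 2 + 2 + 3
= 9.

9


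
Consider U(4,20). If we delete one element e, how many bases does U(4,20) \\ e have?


Deleting e from U(4,20) gives U(4,19) since n > r.
Bases of U(4,19) = (19 choose 4) = 3876.

3876


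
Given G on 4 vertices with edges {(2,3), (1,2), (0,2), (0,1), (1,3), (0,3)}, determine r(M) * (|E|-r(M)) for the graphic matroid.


r(M) = |V| - c = 4 - 1 = 3.
nullity = |E| - r(M) = 6 - 3 = 3.
Product = 3 * 3 = 9.

9


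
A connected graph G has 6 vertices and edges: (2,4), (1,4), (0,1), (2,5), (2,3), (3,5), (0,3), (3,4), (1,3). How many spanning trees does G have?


By Kirchhoff's matrix tree theorem, the number of spanning trees equals
the determinant of any cofactor of the Laplacian matrix L.
G has 6 vertices and 9 edges.
Computing the (5 x 5) cofactor determinant gives 55.

55


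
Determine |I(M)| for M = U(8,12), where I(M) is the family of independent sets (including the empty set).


Independent sets of U(8,12) are all subsets of size <= 8.
Count = C(12,0) + C(12,1) + C(12,2) + C(12,3) + C(12,4) + C(12,5) + C(12,6) + C(12,7) + C(12,8)
     = 1 + 12 + 66 + 220 + 495 + 792 + 924 + 792 + 495
     = 3797.

3797


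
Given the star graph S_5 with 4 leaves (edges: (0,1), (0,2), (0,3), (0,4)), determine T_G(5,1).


A star on 5 vertices is a tree with 4 edges.
T(x,y) = x^(4) for any tree.
T(5,1) = 5^4 = 625.

625


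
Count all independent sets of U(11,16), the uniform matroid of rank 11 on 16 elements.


Independent sets of U(11,16) are all subsets of size <= 11.
Count = C(16,0) + C(16,1) + C(16,2) + C(16,3) + C(16,4) + C(16,5) + C(16,6) + C(16,7) + C(16,8) + C(16,9) + C(16,10) + C(16,11)
     = 1 + 16 + 120 + 560 + 1820 + 4368 + 8008 + 11440 + 12870 + 11440 + 8008 + 4368
     = 63019.

63019


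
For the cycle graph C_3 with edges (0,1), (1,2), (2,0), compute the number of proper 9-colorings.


P(C_3, k) = (k-1)^3 + (-1)^3*(k-1).
P(9) = (8)^3 - 8
= 512 - 8 = 504.

504


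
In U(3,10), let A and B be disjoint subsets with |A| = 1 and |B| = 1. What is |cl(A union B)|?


|A union B| = 1 + 1 = 2 (disjoint).
In U(3,10), cl(S) = S if |S| < 3, else cl(S) = E.
Since 2 < 3, cl(A union B) = A union B.
|cl(A union B)| = 2.

2


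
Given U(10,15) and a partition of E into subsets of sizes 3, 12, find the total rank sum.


r(Ai) = min(|Ai|, 10) for each part.
Sum = min(3,10) + min(12,10)
    = 3 + 10
    = 13.

13


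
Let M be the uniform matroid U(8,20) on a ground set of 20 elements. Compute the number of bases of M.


Bases of U(8,20) are all 8-element subsets of the 20-element ground set.
Number of bases = C(20,8).
(20 choose 8) = 125970.

125970


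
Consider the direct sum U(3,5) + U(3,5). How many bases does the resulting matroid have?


Bases of a direct sum M1 + M2: |B| = |B(M1)| * |B(M2)|.
|B(U(3,5))| = C(5,3) = 10.
|B(U(3,5))| = C(5,3) = 10.
Total bases = 10 * 10 = 100.

100


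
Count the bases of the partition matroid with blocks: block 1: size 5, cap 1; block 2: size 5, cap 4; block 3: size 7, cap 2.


A basis picks exactly ci elements from block i.
Number of bases = product of C(|Si|, ci).
= C(5,1) * C(5,4) * C(7,2)
= 5 * 5 * 21
= 525.

525


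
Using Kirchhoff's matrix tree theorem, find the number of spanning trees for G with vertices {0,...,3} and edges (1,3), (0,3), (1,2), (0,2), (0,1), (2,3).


By Kirchhoff's matrix tree theorem, the number of spanning trees equals
the determinant of any cofactor of the Laplacian matrix L.
G has 4 vertices and 6 edges.
Computing the (3 x 3) cofactor determinant gives 16.

16


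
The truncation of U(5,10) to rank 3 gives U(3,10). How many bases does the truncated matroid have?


Truncating U(5,10) to rank 3 gives U(3,10).
Bases of U(3,10) are all 3-element subsets of 10 elements.
Number of bases = C(10,3) = 10! / (3! * 7!) = 120.

120


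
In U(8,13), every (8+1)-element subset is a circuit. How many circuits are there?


In U(8,13), circuits are the (9)-element subsets.
Any set of 9 elements is dependent, and removing any one element gives
an independent set of size 8, so it is a minimal dependent set.
Number of circuits = C(13,9) = 715.

715


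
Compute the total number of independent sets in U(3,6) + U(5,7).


For a direct sum, |I(M1+M2)| = |I(M1)| * |I(M2)|.
|I(U(3,6))| = sum C(6,k) for k=0..3 = 42.
|I(U(5,7))| = sum C(7,k) for k=0..5 = 120.
Total = 42 * 120 = 5040.

5040


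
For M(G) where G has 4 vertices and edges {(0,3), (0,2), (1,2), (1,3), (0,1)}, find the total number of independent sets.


An independent set in a graphic matroid is an acyclic edge subset.
G has 4 vertices and 5 edges.
Enumerate all 2^5 = 32 subsets, checking for acyclicity.
Total independent sets = 24.

24


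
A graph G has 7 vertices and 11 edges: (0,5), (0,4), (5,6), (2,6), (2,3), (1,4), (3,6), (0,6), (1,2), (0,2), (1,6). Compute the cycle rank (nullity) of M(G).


Cycle rank (nullity) = |E| - r(M) = |E| - (|V| - c).
|E| = 11, |V| = 7, c = 1.
Nullity = 11 - (7 - 1) = 11 - 6 = 5.

5


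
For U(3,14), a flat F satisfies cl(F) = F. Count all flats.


Flats of U(3,14): every subset of size < 3 is a flat, plus E itself.
Count = C(14,0) + C(14,1) + C(14,2) + 1
     = 1 + 14 + 91 + 1
     = 107.

107


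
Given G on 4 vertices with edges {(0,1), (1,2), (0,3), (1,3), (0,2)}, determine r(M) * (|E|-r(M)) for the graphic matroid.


r(M) = |V| - c = 4 - 1 = 3.
nullity = |E| - r(M) = 5 - 3 = 2.
Product = 3 * 2 = 6.

6


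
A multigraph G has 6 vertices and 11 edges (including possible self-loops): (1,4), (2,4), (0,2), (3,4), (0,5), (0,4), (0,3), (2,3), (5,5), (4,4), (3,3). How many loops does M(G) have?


In a graphic matroid, a loop is a self-loop edge (u,u) with rank 0.
Examining all 11 edges for self-loops...
Self-loops found: (5,5), (4,4), (3,3)
Number of loops = 3.

3


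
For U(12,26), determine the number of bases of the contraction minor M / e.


Contracting e from U(12,26) gives U(11,25).
Bases of U(11,25) = C(25,11) = 4457400.

4457400


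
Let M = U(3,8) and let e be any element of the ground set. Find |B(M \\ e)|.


Deleting e from U(3,8) gives U(3,7) since n > r.
Bases of U(3,7) = C(7,3) = (7 * 6 * 5) / (1 * 2 * 3) = 35.

35


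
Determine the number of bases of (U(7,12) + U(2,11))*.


(M1+M2)* = M1* + M2*.
M1* = U(5,12), bases: C(12,5) = 792.
M2* = U(9,11), bases: C(11,9) = 55.
|B(M*)| = 792 * 55 = 43560.

43560


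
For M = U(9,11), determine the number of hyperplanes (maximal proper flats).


Hyperplanes of U(9,11) are flats of rank 8.
In a uniform matroid, these are exactly the (8)-element subsets.
Count = C(11,8) = 11! / (8! * 3!) = 165.

165


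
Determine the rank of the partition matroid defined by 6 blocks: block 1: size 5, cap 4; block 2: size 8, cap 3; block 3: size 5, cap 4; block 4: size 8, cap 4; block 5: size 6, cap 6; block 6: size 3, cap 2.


Rank of a partition matroid = sum of min(|Si|, ci) for each block.
= min(5,4) + min(8,3) + min(5,4) + min(8,4) + min(6,6) + min(3,2)
= 4 + 3 + 4 + 4 + 6 + 2
= 23.

23


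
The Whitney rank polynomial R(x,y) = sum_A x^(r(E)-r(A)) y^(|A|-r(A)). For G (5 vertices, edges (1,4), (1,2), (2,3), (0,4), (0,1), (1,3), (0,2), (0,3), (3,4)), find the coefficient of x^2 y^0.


R(x,y) = sum over A in 2^E of x^(r(E)-r(A)) * y^(|A|-r(A)).
G has 5 vertices, 9 edges. r(E) = 4.
Enumerate all 2^9 = 512 subsets.
Count subsets with r(E)-r(A)=2 and |A|-r(A)=0: 36.

36


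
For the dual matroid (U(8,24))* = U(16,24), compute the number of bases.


The dual of U(r,n) is U(n-r, n) = U(16,24).
Bases of U(16,24) are all (16)-element subsets.
|B(M*)| = (24 choose 16) = 735471.

735471


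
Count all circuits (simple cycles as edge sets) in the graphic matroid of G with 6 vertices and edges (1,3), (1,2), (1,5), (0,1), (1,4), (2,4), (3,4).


A circuit in a graphic matroid = edge set of a simple cycle.
G has 6 vertices and 7 edges.
Enumerating all minimal edge subsets forming cycles...
Total circuits found: 3.

3


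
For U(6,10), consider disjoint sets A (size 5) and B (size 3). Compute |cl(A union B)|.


|A union B| = 5 + 3 = 8 (disjoint).
In U(6,10), cl(S) = S if |S| < 6, else cl(S) = E.
Since 8 >= 6, cl(A union B) = E.
|cl(A union B)| = 10.

10


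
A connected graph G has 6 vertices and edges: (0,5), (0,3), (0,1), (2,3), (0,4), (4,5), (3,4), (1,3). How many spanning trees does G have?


By Kirchhoff's matrix tree theorem, the number of spanning trees equals
the determinant of any cofactor of the Laplacian matrix L.
G has 6 vertices and 8 edges.
Computing the (5 x 5) cofactor determinant gives 21.

21


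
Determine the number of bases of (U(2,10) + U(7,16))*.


(M1+M2)* = M1* + M2*.
M1* = U(8,10), bases: C(10,8) = 45.
M2* = U(9,16), bases: C(16,9) = 11440.
|B(M*)| = 45 * 11440 = 514800.

514800


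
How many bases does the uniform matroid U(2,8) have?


Bases of U(2,8) are all 2-element subsets of the 8-element ground set.
Number of bases = C(8,2).
(8 choose 2) = 28.

28


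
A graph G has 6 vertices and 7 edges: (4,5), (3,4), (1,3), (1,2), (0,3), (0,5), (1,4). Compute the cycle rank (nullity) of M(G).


Cycle rank (nullity) = |E| - r(M) = |E| - (|V| - c).
|E| = 7, |V| = 6, c = 1.
Nullity = 7 - (6 - 1) = 7 - 5 = 2.

2


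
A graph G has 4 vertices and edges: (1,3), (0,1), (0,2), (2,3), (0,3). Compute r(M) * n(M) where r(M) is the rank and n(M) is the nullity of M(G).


r(M) = |V| - c = 4 - 1 = 3.
nullity = |E| - r(M) = 5 - 3 = 2.
Product = 3 * 2 = 6.

6


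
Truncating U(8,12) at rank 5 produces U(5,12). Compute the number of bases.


Truncating U(8,12) to rank 5 gives U(5,12).
Bases of U(5,12) are all 5-element subsets of 12 elements.
Number of bases = C(12,5) = 12! / (5! * 7!) = 792.

792


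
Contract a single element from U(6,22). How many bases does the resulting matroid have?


Contracting e from U(6,22) gives U(5,21).
Bases of U(5,21) = C(21,5) = 21! / (5! * 16!) = 20349.

20349


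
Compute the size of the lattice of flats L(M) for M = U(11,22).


Flats of U(11,22): every subset of size < 11 is a flat, plus E itself.
Count = C(22,0) + C(22,1) + C(22,2) + C(22,3) + C(22,4) + C(22,5) + C(22,6) + C(22,7) + C(22,8) + C(22,9) + C(22,10) + 1
     = 1 + 22 + 231 + 1540 + 7315 + 26334 + 74613 + 170544 + 319770 + 497420 + 646646 + 1
     = 1744437.

1744437


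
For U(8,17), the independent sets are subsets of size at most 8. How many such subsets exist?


Independent sets of U(8,17) are all subsets of size <= 8.
Count = (17 choose 0) + (17 choose 1) + (17 choose 2) + (17 choose 3) + (17 choose 4) + (17 choose 5) + (17 choose 6) + (17 choose 7) + (17 choose 8)
     = 1 + 17 + 136 + 680 + 2380 + 6188 + 12376 + 19448 + 24310
     = 65536.

65536


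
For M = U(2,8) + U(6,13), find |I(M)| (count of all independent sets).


For a direct sum, |I(M1+M2)| = |I(M1)| * |I(M2)|.
|I(U(2,8))| = sum C(8,k) for k=0..2 = 37.
|I(U(6,13))| = sum C(13,k) for k=0..6 = 4096.
Total = 37 * 4096 = 151552.

151552


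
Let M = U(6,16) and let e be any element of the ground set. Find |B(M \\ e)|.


Deleting e from U(6,16) gives U(6,15) since n > r.
Bases of U(6,15) = C(15,6) = 5005.

5005


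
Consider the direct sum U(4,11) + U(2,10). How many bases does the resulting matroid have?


Bases of a direct sum M1 + M2: |B| = |B(M1)| * |B(M2)|.
|B(U(4,11))| = C(11,4) = 330.
|B(U(2,10))| = C(10,2) = 45.
Total bases = 330 * 45 = 14850.

14850


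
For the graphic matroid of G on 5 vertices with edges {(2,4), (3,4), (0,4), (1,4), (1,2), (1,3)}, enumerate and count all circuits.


A circuit in a graphic matroid = edge set of a simple cycle.
G has 5 vertices and 6 edges.
Enumerating all minimal edge subsets forming cycles...
Total circuits found: 3.

3


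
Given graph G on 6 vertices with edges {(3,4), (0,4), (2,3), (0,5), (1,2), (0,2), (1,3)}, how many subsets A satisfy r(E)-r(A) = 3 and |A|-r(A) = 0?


R(x,y) = sum over A in 2^E of x^(r(E)-r(A)) * y^(|A|-r(A)).
G has 6 vertices, 7 edges. r(E) = 5.
Enumerate all 2^7 = 128 subsets.
Count subsets with r(E)-r(A)=3 and |A|-r(A)=0: 21.

21


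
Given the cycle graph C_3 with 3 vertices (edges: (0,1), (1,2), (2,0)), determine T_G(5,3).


T(C_3; x,y) = x + x^2 + ... + x^(2) + y.
T(5,3) = 5^1 + 5^2 + 3
= 5 + 25 + 3
= 33.

33


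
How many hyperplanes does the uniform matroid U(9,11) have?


Hyperplanes of U(9,11) are flats of rank 8.
In a uniform matroid, these are exactly the (8)-element subsets.
Count = C(11,8) = 11! / (8! * 3!) = 165.

165


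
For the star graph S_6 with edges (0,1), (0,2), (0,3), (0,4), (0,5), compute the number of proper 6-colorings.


P(tree, k) = k * (k-1)^(5) for any tree on 6 vertices.
P(6) = 6 * 5^5 = 6 * 3125 = 18750.

18750


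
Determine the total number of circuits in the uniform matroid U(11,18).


In U(11,18), circuits are the (12)-element subsets.
Any set of 12 elements is dependent, and removing any one element gives
an independent set of size 11, so it is a minimal dependent set.
Number of circuits = (18 choose 12) = 18564.

18564


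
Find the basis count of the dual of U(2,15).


The dual of U(r,n) is U(n-r, n) = U(13,15).
Bases of U(13,15) are all (13)-element subsets.
|B(M*)| = C(15,13) = 15! / (13! * 2!) = 105.

105


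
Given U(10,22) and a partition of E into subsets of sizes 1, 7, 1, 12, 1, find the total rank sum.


r(Ai) = min(|Ai|, 10) for each part.
Sum = min(1,10) + min(7,10) + min(1,10) + min(12,10) + min(1,10)
    = 1 + 7 + 1 + 10 + 1
    = 20.

20


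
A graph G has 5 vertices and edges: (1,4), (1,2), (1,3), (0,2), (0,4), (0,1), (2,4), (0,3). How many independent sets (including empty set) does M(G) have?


An independent set in a graphic matroid is an acyclic edge subset.
G has 5 vertices and 8 edges.
Enumerate all 2^8 = 256 subsets, checking for acyclicity.
Total independent sets = 128.

128


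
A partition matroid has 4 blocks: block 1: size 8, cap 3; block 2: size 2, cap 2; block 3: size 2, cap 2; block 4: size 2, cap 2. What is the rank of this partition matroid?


Rank of a partition matroid = sum of min(|Si|, ci) for each block.
= min(8,3) + min(2,2) + min(2,2) + min(2,2)
= 3 + 2 + 2 + 2
= 9.

9


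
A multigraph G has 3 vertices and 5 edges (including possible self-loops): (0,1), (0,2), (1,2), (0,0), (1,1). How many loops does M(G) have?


In a graphic matroid, a loop is a self-loop edge (u,u) with rank 0.
Examining all 5 edges for self-loops...
Self-loops found: (0,0), (1,1)
Number of loops = 2.

2


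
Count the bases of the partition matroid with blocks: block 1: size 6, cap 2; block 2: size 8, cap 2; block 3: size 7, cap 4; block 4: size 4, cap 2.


A basis picks exactly ci elements from block i.
Number of bases = product of C(|Si|, ci).
= C(6,2) * C(8,2) * C(7,4) * C(4,2)
= 15 * 28 * 35 * 6
= 88200.

88200


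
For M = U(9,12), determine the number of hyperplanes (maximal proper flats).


Hyperplanes of U(9,12) are flats of rank 8.
In a uniform matroid, these are exactly the (8)-element subsets.
Count = C(12,8) = 12! / (8! * 4!) = 495.

495


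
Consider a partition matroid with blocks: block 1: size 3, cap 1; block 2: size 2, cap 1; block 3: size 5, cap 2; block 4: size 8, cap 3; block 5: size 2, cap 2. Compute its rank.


Rank of a partition matroid = sum of min(|Si|, ci) for each block.
= min(3,1) + min(2,1) + min(5,2) + min(8,3) + min(2,2)
= 1 + 1 + 2 + 3 + 2
= 9.

9


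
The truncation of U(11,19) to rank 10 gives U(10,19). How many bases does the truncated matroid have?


Truncating U(11,19) to rank 10 gives U(10,19).
Bases of U(10,19) are all 10-element subsets of 19 elements.
Number of bases = C(19,10) = 19! / (10! * 9!) = 92378.

92378


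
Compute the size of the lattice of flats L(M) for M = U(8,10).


Flats of U(8,10): every subset of size < 8 is a flat, plus E itself.
Count = C(10,0) + C(10,1) + C(10,2) + C(10,3) + C(10,4) + C(10,5) + C(10,6) + C(10,7) + 1
     = 1 + 10 + 45 + 120 + 210 + 252 + 210 + 120 + 1
     = 969.

969


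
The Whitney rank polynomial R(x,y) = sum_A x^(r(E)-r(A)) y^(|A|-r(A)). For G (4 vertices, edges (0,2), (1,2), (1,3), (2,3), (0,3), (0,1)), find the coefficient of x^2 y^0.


R(x,y) = sum over A in 2^E of x^(r(E)-r(A)) * y^(|A|-r(A)).
G has 4 vertices, 6 edges. r(E) = 3.
Enumerate all 2^6 = 64 subsets.
Count subsets with r(E)-r(A)=2 and |A|-r(A)=0: 6.

6


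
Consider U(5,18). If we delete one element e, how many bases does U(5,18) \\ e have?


Deleting e from U(5,18) gives U(5,17) since n > r.
Bases of U(5,17) = (17 choose 5) = 6188.

6188


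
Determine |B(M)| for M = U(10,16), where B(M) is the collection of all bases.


Bases of U(10,16) are all 10-element subsets of the 16-element ground set.
Number of bases = C(16,10).
(16 choose 10) = 8008.

8008


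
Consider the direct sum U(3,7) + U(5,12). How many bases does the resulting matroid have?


Bases of a direct sum M1 + M2: |B| = |B(M1)| * |B(M2)|.
|B(U(3,7))| = C(7,3) = 35.
|B(U(5,12))| = C(12,5) = 792.
Total bases = 35 * 792 = 27720.

27720


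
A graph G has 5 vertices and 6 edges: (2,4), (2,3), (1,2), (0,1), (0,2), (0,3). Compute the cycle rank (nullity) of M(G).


Cycle rank (nullity) = |E| - r(M) = |E| - (|V| - c).
|E| = 6, |V| = 5, c = 1.
Nullity = 6 - (5 - 1) = 6 - 4 = 2.

2


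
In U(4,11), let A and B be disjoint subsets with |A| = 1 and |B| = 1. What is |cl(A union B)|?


|A union B| = 1 + 1 = 2 (disjoint).
In U(4,11), cl(S) = S if |S| < 4, else cl(S) = E.
Since 2 < 4, cl(A union B) = A union B.
|cl(A union B)| = 2.

2


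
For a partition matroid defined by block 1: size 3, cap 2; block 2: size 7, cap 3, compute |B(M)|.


A basis picks exactly ci elements from block i.
Number of bases = product of C(|Si|, ci).
= C(3,2) * C(7,3)
= 3 * 35
= 105.

105


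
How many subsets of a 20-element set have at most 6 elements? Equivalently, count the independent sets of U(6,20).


Independent sets of U(6,20) are all subsets of size <= 6.
Count = (20 choose 0) + (20 choose 1) + (20 choose 2) + (20 choose 3) + (20 choose 4) + (20 choose 5) + (20 choose 6)
     = 1 + 20 + 190 + 1140 + 4845 + 15504 + 38760
     = 60460.

60460


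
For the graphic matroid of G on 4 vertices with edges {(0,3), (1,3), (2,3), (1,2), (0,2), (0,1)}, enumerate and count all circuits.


A circuit in a graphic matroid = edge set of a simple cycle.
G has 4 vertices and 6 edges.
Enumerating all minimal edge subsets forming cycles...
Total circuits found: 7.

7


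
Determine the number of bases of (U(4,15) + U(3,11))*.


(M1+M2)* = M1* + M2*.
M1* = U(11,15), bases: C(15,11) = 1365.
M2* = U(8,11), bases: C(11,8) = 165.
|B(M*)| = 1365 * 165 = 225225.

225225


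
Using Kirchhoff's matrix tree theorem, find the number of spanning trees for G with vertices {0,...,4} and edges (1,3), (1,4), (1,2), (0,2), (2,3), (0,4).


By Kirchhoff's matrix tree theorem, the number of spanning trees equals
the determinant of any cofactor of the Laplacian matrix L.
G has 5 vertices and 6 edges.
Computing the (4 x 4) cofactor determinant gives 11.

11


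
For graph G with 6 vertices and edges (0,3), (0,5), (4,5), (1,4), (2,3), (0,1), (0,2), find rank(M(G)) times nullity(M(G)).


r(M) = |V| - c = 6 - 1 = 5.
nullity = |E| - r(M) = 7 - 5 = 2.
Product = 5 * 2 = 10.

10


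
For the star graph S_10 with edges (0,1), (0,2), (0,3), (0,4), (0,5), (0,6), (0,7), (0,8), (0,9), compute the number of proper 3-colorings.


P(tree, k) = k * (k-1)^(9) for any tree on 10 vertices.
P(3) = 3 * 2^9 = 3 * 512 = 1536.

1536


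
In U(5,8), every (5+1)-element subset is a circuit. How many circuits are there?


In U(5,8), circuits are the (6)-element subsets.
Any set of 6 elements is dependent, and removing any one element gives
an independent set of size 5, so it is a minimal dependent set.
Number of circuits = C(8,6) = 8! / (6! * 2!) = 28.

28


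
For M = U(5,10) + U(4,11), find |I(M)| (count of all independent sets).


For a direct sum, |I(M1+M2)| = |I(M1)| * |I(M2)|.
|I(U(5,10))| = sum C(10,k) for k=0..5 = 638.
|I(U(4,11))| = sum C(11,k) for k=0..4 = 562.
Total = 638 * 562 = 358556.

358556


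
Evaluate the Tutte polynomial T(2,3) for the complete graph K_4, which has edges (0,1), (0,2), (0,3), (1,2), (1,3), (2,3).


T(K_4; x,y) = x^3 + 3x^2 + 4xy + 2x + y^3 + 3y^2 + 2y.
Substituting x=2, y=3:
= 8 + 12 + 24 + 4 + 27 + 27 + 6
= 108.

108


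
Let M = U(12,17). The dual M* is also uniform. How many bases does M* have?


The dual of U(r,n) is U(n-r, n) = U(5,17).
Bases of U(5,17) are all (5)-element subsets.
|B(M*)| = C(17,5) = 17! / (5! * 12!) = 6188.

6188


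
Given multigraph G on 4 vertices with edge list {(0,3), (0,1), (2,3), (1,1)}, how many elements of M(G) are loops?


In a graphic matroid, a loop is a self-loop edge (u,u) with rank 0.
Examining all 4 edges for self-loops...
Self-loops found: (1,1)
Number of loops = 1.

1


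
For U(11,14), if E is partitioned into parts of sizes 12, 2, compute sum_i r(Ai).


r(Ai) = min(|Ai|, 11) for each part.
Sum = min(12,11) + min(2,11)
    = 11 + 2
    = 13.

13
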